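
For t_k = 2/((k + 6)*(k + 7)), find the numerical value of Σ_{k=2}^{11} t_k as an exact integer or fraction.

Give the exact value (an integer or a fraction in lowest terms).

t_(k+1)/t_k = (k + 6)/(k + 8).
Normal form (A,B,C) = (k + 6, k + 8, 1).
f must satisfy (k + 6)·f(k+1) − (k + 7)·f(k) = 1.
Degrees (1,1,0) ⇒ d ≤ 1.
Match coefficients ⇒ f(k) = k/6.
So s_k = (B(k−1)f/C)·t_k = (k*(k + 7)/6)·t_k = k/(3*(k + 6)).
Verify: 2/(k**2 + 13*k + 42) matches t_k.
Σ_(k=2)^(11) t_k = s_(12) − s_(2) = 2/9 − (1/12) = 5/36.

Σ = 5/36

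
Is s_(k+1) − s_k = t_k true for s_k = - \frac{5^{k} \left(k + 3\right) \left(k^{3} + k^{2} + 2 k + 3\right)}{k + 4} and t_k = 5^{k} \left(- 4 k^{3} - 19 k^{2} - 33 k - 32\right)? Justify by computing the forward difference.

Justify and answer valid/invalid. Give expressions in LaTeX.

s_(k+1) = -5**(k + 1)*(k + 4)*(2*k + (k + 1)**3 + (k + 1)**2 + 5)/(k + 5)
s_(k+1) − s_k = 5**k*(-4*k**5 - 51*k**4 - 250*k**3 - 601*k**2 - 786*k - 515)/(k**2 + 9*k + 20)
(s_(k+1) − s_k) − t_k = 5**k*(4*k**4 + 34*k**3 + 108*k**2 + 162*k + 125)/(k**2 + 9*k + 20)

Invalid: residual \frac{5^{k} \left(4 k^{4} + 34 k^{3} + 108 k^{2} + 162 k + 125\right)}{k^{2} + 9 k + 20} ≠ 0.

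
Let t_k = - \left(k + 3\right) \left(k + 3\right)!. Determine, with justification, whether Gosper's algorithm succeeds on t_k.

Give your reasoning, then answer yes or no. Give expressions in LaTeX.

Yes. s_k = - \left(k + 3\right)!.

r(k) = (k + 4)**2/(k + 3) after simplifying.
So A=k + 4 and B=1, with C=k + 3.
Set up (k + 4)·f(k+1) − (1)·f(k) − (k + 3) = 0.
From deg A=1, deg B=0, deg C=1: d=0.
Coefficient equations give f(k) = 1.
Get s_k = R·t_k = -factorial(k + 3) with R(k) = B(k−1)f(k)/C(k) = 1/(k + 3).
Δs = -(k + 3)*factorial(k + 3), as required.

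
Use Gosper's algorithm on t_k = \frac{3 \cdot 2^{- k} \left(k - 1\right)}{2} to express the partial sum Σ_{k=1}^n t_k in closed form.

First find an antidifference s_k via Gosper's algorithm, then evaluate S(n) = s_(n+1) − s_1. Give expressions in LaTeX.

Compute t_(k+1)/t_k: get k/(2*(k - 1)).
So A=1/2 and B=1, with C=k - 1.
f must satisfy (1/2)·f(k+1) − (1)·f(k) = k - 1.
Bound: deg f ≤ 1.
A polynomial solution: f(k) = -2*k.
Certificate R = B(k−1)f/C = -2*k/(k - 1) gives s_k = -3*k/2**k.
Δs = 3*(k - 1)/(2*2**k), as required.
s_(n+1) = 3*2**(-n - 1)*(-n - 1) and s_(1) = -3/2, so S(n) = 3*2**(-n - 1)*(2**n - n - 1).

S(n) = 3 \cdot 2^{- n - 1} \left(2^{n} - n - 1\right)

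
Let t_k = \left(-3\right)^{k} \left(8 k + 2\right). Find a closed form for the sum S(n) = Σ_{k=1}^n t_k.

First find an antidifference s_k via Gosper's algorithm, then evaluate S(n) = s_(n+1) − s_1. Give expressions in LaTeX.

S(n) = 6 \left(-3\right)^{n} n + 3 \left(-3\right)^{n} - 3

Step 1: r(k) = 3*(-4*k - 5)/(4*k + 1).
Gosper form: A/B · C(k+1)/C(k) with A=-3, B=1, C=k + 1/4.
Key eq: (-3)·f(k+1) = (1)·f(k) + (k + 1/4).
d = 1 from the (0,0,1) case.
A polynomial solution: f(k) = -(2*k - 1)/8.
Certificate R = B(k−1)f/C = -(2*k - 1)/(2*(4*k + 1)) gives s_k = (-3)**k*(1 - 2*k).
Δs = (-3)**k*(8*k + 2), as required.
s_(n+1) = 3*(-3)**n*(2*n + 1) and s_(1) = 3, so S(n) = 6*(-3)**n*n + 3*(-3)**n - 3.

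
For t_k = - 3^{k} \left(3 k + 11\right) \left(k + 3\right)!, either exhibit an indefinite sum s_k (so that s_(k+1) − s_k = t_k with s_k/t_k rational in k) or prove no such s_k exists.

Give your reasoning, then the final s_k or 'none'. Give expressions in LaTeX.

The ratio is 3*(k + 4)*(3*k + 14)/(3*k + 11).
So A=3*k + 12 and B=1, with C=k + 11/3.
Solve (3*k + 12)·f(k+1) − (1)·f(k) = k + 11/3.
d = 0 from the (1,0,1) case.
Solve for f: f(k) = 1/3 (degree 0 ≤ 0).
Certificate R = B(k−1)f/C = 1/(3*k + 11) gives s_k = -3**k*factorial(k + 3).
Check: Δs_k = -3**k*(3*k + 11)*factorial(k + 3). ✓

s_k = - 3^{k} \left(k + 3\right)!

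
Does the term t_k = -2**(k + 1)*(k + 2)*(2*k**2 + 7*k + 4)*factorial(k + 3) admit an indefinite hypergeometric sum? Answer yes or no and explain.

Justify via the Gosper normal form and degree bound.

r(k) = 2*(k + 3)*(k + 4)*(7*k + 2*(k + 1)**2 + 11)/((k + 2)*(2*k**2 + 7*k + 4)) after simplifying.
Gosper form: A/B · C(k+1)/C(k) with A=2*k + 8, B=1, C=k**3 + 11*k**2/2 + 9*k + 4.
Key eq: (2*k + 8)·f(k+1) = (1)·f(k) + (k**3 + 11*k**2/2 + 9*k + 4).
deg f ≤ 2 (via 1,0,3).
Solving with deg f ≤ 2: f(k) = k**2/2.
Then R = B(k−1)f/C = k**2/((k + 2)*(2*k**2 + 7*k + 4)), so s_k = R(k)·t_k = -2**(k + 1)*k**2*factorial(k + 3).
Verify: -2**(k + 1)*(k + 2)*(2*k**2 + 7*k + 4)*factorial(k + 3) matches t_k.

Yes. s_k = -2**(k + 1)*k**2*factorial(k + 3).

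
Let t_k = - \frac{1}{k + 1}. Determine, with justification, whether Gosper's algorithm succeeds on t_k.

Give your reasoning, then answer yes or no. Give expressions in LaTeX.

The ratio is (k + 1)/(k + 2).
Gosper form: A/B · C(k+1)/C(k) with A=k + 1, B=k + 2, C=1.
Need (k + 1)·f(k+1) − (k + 1)·f(k) = 1.
d = 0 from the (1,1,0) case.
f = c0 ⇒ A·f(k+1) − B(k−1)·f(k) − C = -1. The system {-1 = 0} is inconsistent; no antidifference.

No — the linear system for f has no solution.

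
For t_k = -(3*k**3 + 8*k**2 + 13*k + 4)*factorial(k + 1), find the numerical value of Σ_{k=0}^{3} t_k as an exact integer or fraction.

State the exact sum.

Σ = -5280

r(k) = (3*k**4 + 23*k**3 + 72*k**2 + 104*k + 56)/(3*k**3 + 8*k**2 + 13*k + 4) after simplifying.
Factor: A=k + 2; B=1; C=k**3 + 8*k**2/3 + 13*k/3 + 4/3.
f must satisfy (k + 2)·f(k+1) − (1)·f(k) = k**3 + 8*k**2/3 + 13*k/3 + 4/3.
Bound: deg f ≤ 2.
Solving with deg f ≤ 2: f(k) = k*(3*k - 1)/3.
R(k) = B(k−1)·f(k)/C(k) = k*(3*k - 1)/(3*k**3 + 8*k**2 + 13*k + 4); s_k = R·t_k = -k*(3*k - 1)*factorial(k + 1).
Check: Δs_k = -(3*k**3 + 8*k**2 + 13*k + 4)*factorial(k + 1). ✓
Telescoping: Σ = s_(4) − s_(0) = -5280 − (0) = -5280.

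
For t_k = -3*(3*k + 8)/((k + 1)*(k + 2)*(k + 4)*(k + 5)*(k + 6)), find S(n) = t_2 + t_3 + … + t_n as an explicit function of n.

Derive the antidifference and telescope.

Compute t_(k+1)/t_k: get (k + 1)*(k + 4)*(3*k + 11)/((k + 3)*(k + 7)*(3*k + 8)).
Normal form (A,B,C) = (k + 1, k + 7, k**2 + 17*k/3 + 8).
Key eq: (k + 1)·f(k+1) = (k + 6)·f(k) + (k**2 + 17*k/3 + 8).
From deg A=1, deg B=1, deg C=2: d=5.
Solving with deg f ≤ 5: f(k) = k*(k + 2)*(k + 3)*(k**2 + 10*k + 29)/60.
Get s_k = R·t_k = 3*k*(-k**2 - 10*k - 29)/(20*(k**3 + 10*k**2 + 29*k + 20)) with R(k) = B(k−1)f(k)/C(k) = k*(k + 2)*(k + 6)*(k**2 + 10*k + 29)/(20*(3*k + 8)).
Verify: 3*(-3*k - 8)/(k**5 + 18*k**4 + 121*k**3 + 372*k**2 + 508*k + 240) matches t_k.
Evaluate: s_(n+1) = 3*(-n**3 - 13*n**2 - 52*n - 40)/(20*(n**3 + 13*n**2 + 52*n + 60)); subtract s_(2) = -53/420 ⇒ S(n) = (-n**3 - 13*n**2 - 52*n + 66)/(42*(n**3 + 13*n**2 + 52*n + 60)).

S(n) = (-n**3 - 13*n**2 - 52*n + 66)/(42*(n**3 + 13*n**2 + 52*n + 60))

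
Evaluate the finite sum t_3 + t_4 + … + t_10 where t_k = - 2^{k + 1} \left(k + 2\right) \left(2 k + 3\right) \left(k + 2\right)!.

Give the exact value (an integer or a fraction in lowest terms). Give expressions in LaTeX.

Ratio r(k) = (k + 3)**2*(4*k + 10)/((k + 2)*(2*k + 3)).
Take A(k)=2*k + 6, B(k)=1, C(k)=k**2 + 7*k/2 + 3.
f must satisfy (2*k + 6)·f(k+1) − (1)·f(k) = k**2 + 7*k/2 + 3.
Bound: deg f ≤ 1.
Solve for f: f(k) = k/2 (degree 1 ≤ 1).
Then R = B(k−1)f/C = k/((k + 2)*(2*k + 3)), so s_k = R(k)·t_k = -2**(k + 1)*k*factorial(k + 2).
s_(k+1) − s_k = -2**(k + 1)*(k + 2)*(2*k + 3)*factorial(k + 2) = t_k.
Evaluate s at k=11 and k=3: -280564649164800 and -5760; difference -280564649159040.

Σ = -280564649159040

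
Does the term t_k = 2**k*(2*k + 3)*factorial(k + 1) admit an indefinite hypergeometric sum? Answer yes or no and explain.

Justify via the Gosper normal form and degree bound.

Yes. s_k = 2**k*factorial(k + 1).

The ratio is 2*(k + 2)*(2*k + 5)/(2*k + 3).
So A=2*k + 4 and B=1, with C=k + 3/2.
f must satisfy (2*k + 4)·f(k+1) − (1)·f(k) = k + 3/2.
d = 0 from the (1,0,1) case.
Coefficient equations give f(k) = 1/2.
Certificate R = B(k−1)f/C = 1/(2*k + 3) gives s_k = 2**k*factorial(k + 1).
Check: Δs_k = 2**k*(2*k + 3)*factorial(k + 1). ✓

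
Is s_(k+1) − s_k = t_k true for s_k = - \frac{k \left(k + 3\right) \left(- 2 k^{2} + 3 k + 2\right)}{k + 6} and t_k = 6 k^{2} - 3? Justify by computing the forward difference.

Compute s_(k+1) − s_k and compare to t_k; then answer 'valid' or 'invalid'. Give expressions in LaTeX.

Invalid: residual \frac{3 \left(- 4 k^{3} - 39 k^{2} + k + 18\right)}{k^{2} + 13 k + 42} ≠ 0.

s_(k+1) = -(k + 1)*(k + 4)*(3*k - 2*(k + 1)**2 + 5)/(k + 7)
s_(k+1) − s_k = 6*(k**4 + 11*k**3 + 22*k**2 - 6*k - 12)/(k**2 + 13*k + 42)
(s_(k+1) − s_k) − t_k = 3*(-4*k**3 - 39*k**2 + k + 18)/(k**2 + 13*k + 42)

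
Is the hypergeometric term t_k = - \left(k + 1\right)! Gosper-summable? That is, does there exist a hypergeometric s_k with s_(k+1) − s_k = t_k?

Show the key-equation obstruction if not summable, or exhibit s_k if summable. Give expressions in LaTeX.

Compute t_(k+1)/t_k: get k + 2.
So A=k + 2 and B=1, with C=1.
f must satisfy (k + 2)·f(k+1) − (1)·f(k) = 1.
Bound: deg f ≤ -1.
deg f ≤ -1 is impossible — no certificate.

No. Not Gosper-summable.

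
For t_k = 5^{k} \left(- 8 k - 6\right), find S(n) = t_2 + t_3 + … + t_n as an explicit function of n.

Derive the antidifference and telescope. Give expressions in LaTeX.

S(n) = - 10 \cdot 5^{n} n - 5 \cdot 5^{n} + 75

Step 1: r(k) = 5*(4*k + 7)/(4*k + 3).
Normal form (A,B,C) = (5, 1, k + 3/4).
f must satisfy (5)·f(k+1) − (1)·f(k) = k + 3/4.
deg f ≤ 1 (via 0,0,1).
A polynomial solution: f(k) = (2*k - 1)/8.
So s_k = (B(k−1)f/C)·t_k = ((2*k - 1)/(2*(4*k + 3)))·t_k = 5**k*(1 - 2*k).
Check: Δs_k = 5**k*(-8*k - 6). ✓
Telescope: S(n) = s_(n+1) − s_(2) = 5**(n + 1)*(-2*n - 1) − (-75) = -10*5**n*n - 5*5**n + 75.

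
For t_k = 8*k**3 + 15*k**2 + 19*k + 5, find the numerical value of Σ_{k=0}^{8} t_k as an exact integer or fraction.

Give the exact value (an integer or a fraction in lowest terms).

r(k) = (8*k**3 + 39*k**2 + 73*k + 47)/(8*k**3 + 15*k**2 + 19*k + 5) after simplifying.
Normal form (A,B,C) = (1, 1, k**3 + 15*k**2/8 + 19*k/8 + 5/8).
Set up (1)·f(k+1) − (1)·f(k) − (k**3 + 15*k**2/8 + 19*k/8 + 5/8) = 0.
From deg A=0, deg B=0, deg C=3: d=4.
Match coefficients ⇒ f(k) = k*(2*k**3 + k**2 + 4*k - 2)/8.
So s_k = (B(k−1)f/C)·t_k = (k*(2*k**3 + k**2 + 4*k - 2)/(8*k**3 + 15*k**2 + 19*k + 5))·t_k = k*(2*k**3 + k**2 + 4*k - 2).
Verify: 8*k**3 + 15*k**2 + 19*k + 5 matches t_k.
Evaluate s at k=9 and k=0: 14157 and 0; difference 14157.

Σ = 14157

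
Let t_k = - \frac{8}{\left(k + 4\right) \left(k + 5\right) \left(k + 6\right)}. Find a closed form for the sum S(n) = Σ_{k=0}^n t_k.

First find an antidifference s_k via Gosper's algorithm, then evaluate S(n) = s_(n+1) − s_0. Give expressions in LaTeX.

Compute t_(k+1)/t_k: get (k + 4)/(k + 7).
So A=k + 4 and B=k + 7, with C=1.
Solve (k + 4)·f(k+1) − (k + 6)·f(k) = 1.
deg f ≤ 2 (via 1,1,0).
Coefficient equations give f(k) = k*(k + 9)/40.
So s_k = (B(k−1)f/C)·t_k = (k*(k + 6)*(k + 9)/40)·t_k = k*(-k - 9)/(5*(k + 4)*(k + 5)).
Verify: -8/(k**3 + 15*k**2 + 74*k + 120) matches t_k.
s_(n+1) = (-n**2 - 11*n - 10)/(5*(n**2 + 11*n + 30)) and s_(0) = 0, so S(n) = (-n**2 - 11*n - 10)/(5*(n**2 + 11*n + 30)).

S(n) = \frac{- n^{2} - 11 n - 10}{5 \left(n^{2} + 11 n + 30\right)}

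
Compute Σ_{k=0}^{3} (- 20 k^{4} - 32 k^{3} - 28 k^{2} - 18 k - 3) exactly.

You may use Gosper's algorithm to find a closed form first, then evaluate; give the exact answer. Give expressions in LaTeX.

Σ = -3624

t_(k+1)/t_k = (20*k**4 + 112*k**3 + 244*k**2 + 250*k + 101)/(20*k**4 + 32*k**3 + 28*k**2 + 18*k + 3).
Gosper form: A/B · C(k+1)/C(k) with A=1, B=1, C=k**4 + 8*k**3/5 + 7*k**2/5 + 9*k/10 + 3/20.
Need (1)·f(k+1) − (1)·f(k) = k**4 + 8*k**3/5 + 7*k**2/5 + 9*k/10 + 3/20.
Bound: deg f ≤ 5.
Solve for f: f(k) = k*(4*k**4 - 2*k**3 + 3*k - 2)/20 (degree 5 ≤ 5).
R(k) = B(k−1)·f(k)/C(k) = k*(4*k**4 - 2*k**3 + 3*k - 2)/(20*k**4 + 32*k**3 + 28*k**2 + 18*k + 3); s_k = R·t_k = k*(-4*k**4 + 2*k**3 - 3*k + 2).
Verify: -20*k**4 - 32*k**3 - 28*k**2 - 18*k - 3 matches t_k.
Σ_(k=0)^(3) t_k = s_(4) − s_(0) = -3624 − (0) = -3624.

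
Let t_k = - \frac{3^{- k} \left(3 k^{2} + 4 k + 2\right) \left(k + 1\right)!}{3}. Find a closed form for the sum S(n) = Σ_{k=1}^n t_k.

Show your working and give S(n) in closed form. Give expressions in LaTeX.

Compute t_(k+1)/t_k: get (k + 2)*(4*k + 3*(k + 1)**2 + 6)/(3*(3*k**2 + 4*k + 2)).
Factor: A=k/3 + 2/3; B=1; C=k**2 + 4*k/3 + 2/3.
Set up (k/3 + 2/3)·f(k+1) − (1)·f(k) − (k**2 + 4*k/3 + 2/3) = 0.
From deg A=1, deg B=0, deg C=2: d=1.
Solve for f: f(k) = 3*k + 4 (degree 1 ≤ 1).
R(k) = B(k−1)·f(k)/C(k) = 3*(3*k + 4)/(3*k**2 + 4*k + 2); s_k = R·t_k = -(3*k + 4)*factorial(k + 1)/3**k.
s_(k+1) − s_k = -(3*k**2 + 4*k + 2)*factorial(k + 1)/(3*3**k) = t_k.
Σ_(k=1)^n t_k = s_(n+1) − s_(1) = (-3**(-n - 1)*(3*n + 7)*factorial(n + 2)) − (-14/3), i.e. 3**(-n - 1)*(14*3**n - 3*n**3*factorial(n) - 16*n**2*factorial(n) - 27*n*factorial(n) - 14*factorial(n)).

S(n) = 3^{- n - 1} \left(14 \cdot 3^{n} - 3 n^{3} n! - 16 n^{2} n! - 27 n n! - 14 n!\right)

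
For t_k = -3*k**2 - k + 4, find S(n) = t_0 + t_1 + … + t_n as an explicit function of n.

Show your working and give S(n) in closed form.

S(n) = -n**3 - 2*n**2 + 3*n + 4

Compute t_(k+1)/t_k: get k*(3*k + 7)/(3*k**2 + k - 4).
A = 1, B = 1, C = k**2 + k/3 - 4/3.
Solve (1)·f(k+1) − (1)·f(k) = k**2 + k/3 - 4/3.
Bound: deg f ≤ 3.
Solving with deg f ≤ 3: f(k) = k*(k**2 - k - 4)/3.
R(k) = B(k−1)·f(k)/C(k) = k*(k**2 - k - 4)/((k - 1)*(3*k + 4)); s_k = R·t_k = k*(-k**2 + k + 4).
s_(k+1) − s_k = -3*k**2 - k + 4 = t_k.
Evaluate: s_(n+1) = -n**3 - 2*n**2 + 3*n + 4; subtract s_(0) = 0 ⇒ S(n) = -n**3 - 2*n**2 + 3*n + 4.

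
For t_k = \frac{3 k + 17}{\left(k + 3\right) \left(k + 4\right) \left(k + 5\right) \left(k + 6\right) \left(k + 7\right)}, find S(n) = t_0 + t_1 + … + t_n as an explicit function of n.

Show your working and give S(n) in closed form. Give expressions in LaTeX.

S(n) = \frac{n^{3} + 16 n^{2} + 83 n + 68}{72 \left(n^{3} + 16 n^{2} + 83 n + 140\right)}

Step 1: r(k) = (k + 3)*(3*k + 20)/((k + 8)*(3*k + 17)).
So A=k + 3 and B=k + 8, with C=k + 17/3.
Need (k + 3)·f(k+1) − (k + 7)·f(k) = k + 17/3.
deg f ≤ 4 (via 1,1,1).
Solve for f: f(k) = k*(k + 5)*(k**2 + 13*k + 54)/216 (degree 4 ≤ 4).
R(k) = B(k−1)·f(k)/C(k) = k*(k + 5)*(k + 7)*(k**2 + 13*k + 54)/(72*(3*k + 17)); s_k = R·t_k = k*(k**2 + 13*k + 54)/(72*(k**3 + 13*k**2 + 54*k + 72)).
s_(k+1) − s_k = (3*k + 17)/(k**5 + 25*k**4 + 245*k**3 + 1175*k**2 + 2754*k + 2520) = t_k.
Telescope: S(n) = s_(n+1) − s_(0) = (n**3 + 16*n**2 + 83*n + 68)/(72*(n**3 + 16*n**2 + 83*n + 140)) − (0) = (n**3 + 16*n**2 + 83*n + 68)/(72*(n**3 + 16*n**2 + 83*n + 140)).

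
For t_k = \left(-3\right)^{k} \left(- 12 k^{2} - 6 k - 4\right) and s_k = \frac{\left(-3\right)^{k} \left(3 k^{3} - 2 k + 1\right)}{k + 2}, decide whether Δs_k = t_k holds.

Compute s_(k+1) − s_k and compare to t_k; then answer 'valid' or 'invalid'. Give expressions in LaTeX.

Invalid: residual \frac{\left(-3\right)^{k} \left(12 k^{3} + 33 k^{2} + 13 k + 9\right)}{k^{2} + 5 k + 6} ≠ 0.

s_(k+1) = (-3)**(k + 1)*(-2*k + 3*(k + 1)**3 - 1)/(k + 3)
s_(k+1) − s_k = (-3)**k*(-12*k**4 - 54*k**3 - 73*k**2 - 43*k - 15)/(k**2 + 5*k + 6)
(s_(k+1) − s_k) − t_k = (-3)**k*(12*k**3 + 33*k**2 + 13*k + 9)/(k**2 + 5*k + 6)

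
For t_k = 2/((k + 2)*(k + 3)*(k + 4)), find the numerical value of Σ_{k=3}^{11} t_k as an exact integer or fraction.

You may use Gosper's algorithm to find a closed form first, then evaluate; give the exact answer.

Ratio r(k) = (k + 2)/(k + 5).
So A=k + 2 and B=k + 5, with C=1.
Set up (k + 2)·f(k+1) − (k + 4)·f(k) − (1) = 0.
Degrees (1,1,0) ⇒ d ≤ 2.
A polynomial solution: f(k) = k*(k + 5)/12.
So s_k = (B(k−1)f/C)·t_k = (k*(k + 4)*(k + 5)/12)·t_k = k*(k + 5)/(6*(k + 2)*(k + 3)).
Δs = 2/(k**3 + 9*k**2 + 26*k + 24), as required.
Sum = s_(12) − s_(3); s_(12) = 17/105, s_(3) = 2/15 ⇒ 1/35.

Σ = 1/35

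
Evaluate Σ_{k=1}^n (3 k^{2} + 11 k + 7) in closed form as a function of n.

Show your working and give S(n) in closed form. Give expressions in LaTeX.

S(n) = n \left(n^{2} + 7 n + 13\right)

Ratio r(k) = (3*k**2 + 17*k + 21)/(3*k**2 + 11*k + 7).
A = 1, B = 1, C = k**2 + 11*k/3 + 7/3.
Solve (1)·f(k+1) − (1)·f(k) = k**2 + 11*k/3 + 7/3.
Degrees (0,0,2) ⇒ d ≤ 3.
Solving with deg f ≤ 3: f(k) = k*(k**2 + 4*k + 2)/3.
Then R = B(k−1)f/C = k*(k**2 + 4*k + 2)/(3*k**2 + 11*k + 7), so s_k = R(k)·t_k = k*(k**2 + 4*k + 2).
s_(k+1) − s_k = 3*k**2 + 11*k + 7 = t_k.
Telescope: S(n) = s_(n+1) − s_(1) = n**3 + 7*n**2 + 13*n + 7 − (7) = n*(n**2 + 7*n + 13).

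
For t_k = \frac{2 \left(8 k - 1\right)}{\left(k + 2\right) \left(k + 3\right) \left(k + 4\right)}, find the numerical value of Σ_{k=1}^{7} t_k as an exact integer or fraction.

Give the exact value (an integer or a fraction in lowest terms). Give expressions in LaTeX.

The ratio is (k + 2)*(8*k + 7)/((k + 5)*(8*k - 1)).
Normal form (A,B,C) = (k + 2, k + 5, k - 1/8).
Key eq: (k + 2)·f(k+1) = (k + 4)·f(k) + (k - 1/8).
Bound: deg f ≤ 2.
A polynomial solution: f(k) = k*(5*k - 7)/32.
So s_k = (B(k−1)f/C)·t_k = (k*(k + 4)*(5*k - 7)/(4*(8*k - 1)))·t_k = k*(5*k - 7)/(2*(k + 2)*(k + 3)).
Verify: 2*(8*k - 1)/(k**3 + 9*k**2 + 26*k + 24) matches t_k.
Telescoping: Σ = s_(8) − s_(1) = 6/5 − (-1/12) = 77/60.

Σ = 77/60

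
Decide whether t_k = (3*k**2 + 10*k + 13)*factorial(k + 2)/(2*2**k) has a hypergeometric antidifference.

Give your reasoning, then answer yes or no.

Yes. s_k = (3*k + 4)*factorial(k + 2)/2**k.

The ratio is (k + 3)*(10*k + 3*(k + 1)**2 + 23)/(2*(3*k**2 + 10*k + 13)).
So A=k/2 + 3/2 and B=1, with C=k**2 + 10*k/3 + 13/3.
Solve (k/2 + 3/2)·f(k+1) − (1)·f(k) = k**2 + 10*k/3 + 13/3.
deg f ≤ 1 (via 1,0,2).
Coefficient equations give f(k) = 2*(3*k + 4)/3.
R(k) = B(k−1)·f(k)/C(k) = 2*(3*k + 4)/(3*k**2 + 10*k + 13); s_k = R·t_k = (3*k + 4)*factorial(k + 2)/2**k.
s_(k+1) − s_k = (3*k**2 + 10*k + 13)*factorial(k + 2)/(2*2**k) = t_k.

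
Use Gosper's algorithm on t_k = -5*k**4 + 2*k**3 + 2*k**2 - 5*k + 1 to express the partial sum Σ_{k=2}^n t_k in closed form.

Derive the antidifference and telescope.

Ratio r(k) = (5*k**4 + 18*k**3 + 22*k**2 + 15*k + 5)/(5*k**4 - 2*k**3 - 2*k**2 + 5*k - 1).
Normal form (A,B,C) = (1, 1, k**4 - 2*k**3/5 - 2*k**2/5 + k - 1/5).
Key eq: (1)·f(k+1) = (1)·f(k) + (k**4 - 2*k**3/5 - 2*k**2/5 + k - 1/5).
deg f ≤ 5 (via 0,0,4).
Coefficient equations give f(k) = k*(k**4 - 3*k**3 + 2*k**2 + 3*k - 4)/5.
Then R = B(k−1)f/C = k*(k**4 - 3*k**3 + 2*k**2 + 3*k - 4)/(5*k**4 - 2*k**3 - 2*k**2 + 5*k - 1), so s_k = R(k)·t_k = k*(-k**4 + 3*k**3 - 2*k**2 - 3*k + 4).
Δs = -5*k**4 + 2*k**3 + 2*k**2 - 5*k + 1, as required.
s_(n+1) = -n**5 - 2*n**4 - n**2 - n + 1 and s_(2) = -4, so S(n) = -n**5 - 2*n**4 - n**2 - n + 5.

S(n) = -n**5 - 2*n**4 - n**2 - n + 5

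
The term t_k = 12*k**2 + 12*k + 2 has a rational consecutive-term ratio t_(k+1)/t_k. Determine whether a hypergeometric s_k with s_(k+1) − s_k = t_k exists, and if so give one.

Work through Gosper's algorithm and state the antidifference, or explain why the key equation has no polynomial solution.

The ratio is (6*k**2 + 18*k + 13)/(6*k**2 + 6*k + 1).
So A=1 and B=1, with C=k**2 + k + 1/6.
f must satisfy (1)·f(k+1) − (1)·f(k) = k**2 + k + 1/6.
deg f ≤ 3 (via 0,0,2).
Solve for f: f(k) = k*(2*k**2 - 1)/6 (degree 3 ≤ 3).
Certificate R = B(k−1)f/C = k*(2*k**2 - 1)/(6*k**2 + 6*k + 1) gives s_k = 4*k**3 - 2*k.
Verify: 12*k**2 + 12*k + 2 matches t_k.

s_k = 4*k**3 - 2*k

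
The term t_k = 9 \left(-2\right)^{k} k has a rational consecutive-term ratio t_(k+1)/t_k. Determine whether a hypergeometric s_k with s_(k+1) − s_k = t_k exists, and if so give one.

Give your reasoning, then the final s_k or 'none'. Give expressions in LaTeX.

s_k = \left(-2\right)^{k} \left(2 - 3 k\right)

r(k) = -2 - 2/k after simplifying.
Take A(k)=-2, B(k)=1, C(k)=k.
Need (-2)·f(k+1) − (1)·f(k) = k.
d = 1 from the (0,0,1) case.
Match coefficients ⇒ f(k) = -(3*k - 2)/9.
Then R = B(k−1)f/C = -(3*k - 2)/(9*k), so s_k = R(k)·t_k = (-2)**k*(2 - 3*k).
Check: Δs_k = 9*(-2)**k*k. ✓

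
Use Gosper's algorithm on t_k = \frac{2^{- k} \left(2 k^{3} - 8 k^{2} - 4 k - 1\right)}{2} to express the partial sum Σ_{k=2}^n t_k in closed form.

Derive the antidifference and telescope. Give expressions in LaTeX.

S(n) = 2^{- n - 2} \left(2^{n} - 4 n^{3} - 8 n^{2} + 10\right)

r(k) = (k**3 - k**2 - 7*k - 11/2)/(2*k**3 - 8*k**2 - 4*k - 1) after simplifying.
Gosper form: A/B · C(k+1)/C(k) with A=1/2, B=1, C=k**3 - 4*k**2 - 2*k - 1/2.
f must satisfy (1/2)·f(k+1) − (1)·f(k) = k**3 - 4*k**2 - 2*k - 1/2.
d = 3 from the (0,0,3) case.
A polynomial solution: f(k) = -2*k**3 + 2*k**2 + 2*k + 3.
Certificate R = B(k−1)f/C = -2*(2*k**3 - 2*k**2 - 2*k - 3)/(2*k**3 - 8*k**2 - 4*k - 1) gives s_k = (-2*k**3 + 2*k**2 + 2*k + 3)/2**k.
Check: Δs_k = (2*k**3 - 8*k**2 - 4*k - 1)/(2*2**k). ✓
Σ_(k=2)^n t_k = s_(n+1) − s_(2) = (2**(-n - 1)*(-2*n**3 - 4*n**2 + 5)) − (-1/4), i.e. 2**(-n - 2)*(2**n - 4*n**3 - 8*n**2 + 10).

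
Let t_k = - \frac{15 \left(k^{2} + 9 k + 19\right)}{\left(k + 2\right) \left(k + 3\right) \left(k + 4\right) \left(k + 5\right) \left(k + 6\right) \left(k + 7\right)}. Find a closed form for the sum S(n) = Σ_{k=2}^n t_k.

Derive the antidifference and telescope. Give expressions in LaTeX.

The ratio is (k + 2)*(9*k + (k + 1)**2 + 28)/((k + 8)*(k**2 + 9*k + 19)).
Normal form (A,B,C) = (k + 2, k + 8, k**2 + 9*k + 19).
Set up (k + 2)·f(k+1) − (k + 7)·f(k) − (k**2 + 9*k + 19) = 0.
deg f ≤ 5 (via 1,1,2).
Match coefficients ⇒ f(k) = k*(k + 3)*(k + 5)*(k**2 + 12*k + 44)/144.
R(k) = B(k−1)·f(k)/C(k) = k*(k + 3)*(k + 5)*(k + 7)*(k**2 + 12*k + 44)/(144*(k**2 + 9*k + 19)); s_k = R·t_k = 5*k*(-k**2 - 12*k - 44)/(48*(k**3 + 12*k**2 + 44*k + 48)).
s_(k+1) − s_k = 15*(-k**2 - 9*k - 19)/(k**6 + 27*k**5 + 295*k**4 + 1665*k**3 + 5104*k**2 + 8028*k + 5040) = t_k.
Σ_(k=2)^n t_k = s_(n+1) − s_(2) = (5*(-n**3 - 15*n**2 - 71*n - 57)/(48*(n**3 + 15*n**2 + 71*n + 105))) − (-5/64), i.e. 5*(-n**3 - 15*n**2 - 71*n + 87)/(192*(n**3 + 15*n**2 + 71*n + 105)).

S(n) = \frac{5 \left(- n^{3} - 15 n^{2} - 71 n + 87\right)}{192 \left(n^{3} + 15 n^{2} + 71 n + 105\right)}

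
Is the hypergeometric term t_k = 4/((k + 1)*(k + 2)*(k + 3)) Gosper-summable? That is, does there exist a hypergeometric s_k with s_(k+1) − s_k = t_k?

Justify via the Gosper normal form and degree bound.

Yes. s_k = k*(k + 3)/((k + 1)*(k + 2)).

r(k) = (k + 1)/(k + 4) after simplifying.
So A=k + 1 and B=k + 4, with C=1.
f must satisfy (k + 1)·f(k+1) − (k + 3)·f(k) = 1.
deg f ≤ 2 (via 1,1,0).
A polynomial solution: f(k) = k*(k + 3)/4.
So s_k = (B(k−1)f/C)·t_k = (k*(k + 3)**2/4)·t_k = k*(k + 3)/((k + 1)*(k + 2)).
s_(k+1) − s_k = 4/(k**3 + 6*k**2 + 11*k + 6) = t_k.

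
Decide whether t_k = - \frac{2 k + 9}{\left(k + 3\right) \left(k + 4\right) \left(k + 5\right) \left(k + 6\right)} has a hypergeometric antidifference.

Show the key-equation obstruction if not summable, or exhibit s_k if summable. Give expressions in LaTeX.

The ratio is (k + 3)*(2*k + 11)/((k + 7)*(2*k + 9)).
Take A(k)=k + 3, B(k)=k + 7, C(k)=k + 9/2.
Solve (k + 3)·f(k+1) − (k + 6)·f(k) = k + 9/2.
d = 3 from the (1,1,1) case.
Solve for f: f(k) = k*(k + 4)*(k + 8)/30 (degree 3 ≤ 3).
Certificate R = B(k−1)f/C = k*(k + 4)*(k + 6)*(k + 8)/(15*(2*k + 9)) gives s_k = k*(-k - 8)/(15*(k**2 + 8*k + 15)).
Check: Δs_k = (-2*k - 9)/(k**4 + 18*k**3 + 119*k**2 + 342*k + 360). ✓

Yes. s_k = \frac{k \left(- k - 8\right)}{15 \left(k^{2} + 8 k + 15\right)}.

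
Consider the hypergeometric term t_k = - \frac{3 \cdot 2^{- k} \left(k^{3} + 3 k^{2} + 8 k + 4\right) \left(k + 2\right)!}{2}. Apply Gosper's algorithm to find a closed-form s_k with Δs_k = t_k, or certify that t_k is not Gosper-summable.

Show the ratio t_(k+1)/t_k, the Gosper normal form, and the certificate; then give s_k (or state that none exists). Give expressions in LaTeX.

s_k = - 3 \cdot 2^{- k} \left(k^{2} + 1\right) \left(k + 2\right)!

Ratio r(k) = (k**4 + 9*k**3 + 35*k**2 + 67*k + 48)/(2*(k**3 + 3*k**2 + 8*k + 4)).
Take A(k)=k/2 + 3/2, B(k)=1, C(k)=k**3 + 3*k**2 + 8*k + 4.
Set up (k/2 + 3/2)·f(k+1) − (1)·f(k) − (k**3 + 3*k**2 + 8*k + 4) = 0.
deg f ≤ 2 (via 1,0,3).
Solve for f: f(k) = 2*(k**2 + 1) (degree 2 ≤ 2).
Then R = B(k−1)f/C = 2*(k**2 + 1)/(k**3 + 3*k**2 + 8*k + 4), so s_k = R(k)·t_k = -3*(k**2 + 1)*factorial(k + 2)/2**k.
s_(k+1) − s_k = -3*(k**3 + 3*k**2 + 8*k + 4)*factorial(k + 2)/(2*2**k) = t_k.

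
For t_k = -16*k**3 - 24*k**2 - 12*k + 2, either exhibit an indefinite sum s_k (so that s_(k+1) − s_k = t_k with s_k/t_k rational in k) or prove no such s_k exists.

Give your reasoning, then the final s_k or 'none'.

s_k = 2*k*(-2*k**3 + k + 2)

r(k) = (8*k**3 + 36*k**2 + 54*k + 25)/(8*k**3 + 12*k**2 + 6*k - 1) after simplifying.
So A=1 and B=1, with C=k**3 + 3*k**2/2 + 3*k/4 - 1/8.
Key eq: (1)·f(k+1) = (1)·f(k) + (k**3 + 3*k**2/2 + 3*k/4 - 1/8).
d = 4 from the (0,0,3) case.
Solving with deg f ≤ 4: f(k) = k*(2*k**3 - k - 2)/8.
Then R = B(k−1)f/C = k*(2*k**3 - k - 2)/(8*k**3 + 12*k**2 + 6*k - 1), so s_k = R(k)·t_k = 2*k*(-2*k**3 + k + 2).
Δs = -16*k**3 - 24*k**2 - 12*k + 2, as required.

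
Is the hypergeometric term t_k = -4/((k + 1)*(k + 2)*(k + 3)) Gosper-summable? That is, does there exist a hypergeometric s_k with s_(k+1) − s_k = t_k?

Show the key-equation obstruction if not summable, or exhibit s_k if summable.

Yes. s_k = k*(-k - 3)/((k + 1)*(k + 2)).

The ratio is (k + 1)/(k + 4).
A = k + 1, B = k + 4, C = 1.
Key eq: (k + 1)·f(k+1) = (k + 3)·f(k) + (1).
d = 2 from the (1,1,0) case.
Match coefficients ⇒ f(k) = k*(k + 3)/4.
R(k) = B(k−1)·f(k)/C(k) = k*(k + 3)**2/4; s_k = R·t_k = k*(-k - 3)/((k + 1)*(k + 2)).
Verify: -4/(k**3 + 6*k**2 + 11*k + 6) matches t_k.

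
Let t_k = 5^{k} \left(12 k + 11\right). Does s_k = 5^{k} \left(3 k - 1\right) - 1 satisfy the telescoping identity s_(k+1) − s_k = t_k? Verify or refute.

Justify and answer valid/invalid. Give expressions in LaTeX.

s_(k+1) = 5**(k + 1)*(3*k + 2) - 1
s_(k+1) − s_k = 5**k*(12*k + 11)
(s_(k+1) − s_k) − t_k = 0

Valid — Δs_k = t_k.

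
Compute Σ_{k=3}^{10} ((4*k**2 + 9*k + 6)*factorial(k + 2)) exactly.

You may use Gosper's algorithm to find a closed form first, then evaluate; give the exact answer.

Ratio r(k) = (k + 3)*(9*k + 4*(k + 1)**2 + 15)/(4*k**2 + 9*k + 6).
Take A(k)=k + 3, B(k)=1, C(k)=k**2 + 9*k/4 + 3/2.
Set up (k + 3)·f(k+1) − (1)·f(k) − (k**2 + 9*k/4 + 3/2) = 0.
d = 1 from the (1,0,2) case.
Match coefficients ⇒ f(k) = (4*k - 3)/4.
Certificate R = B(k−1)f/C = (4*k - 3)/(4*k**2 + 9*k + 6) gives s_k = (4*k - 3)*factorial(k + 2).
Check: Δs_k = (4*k**2 + 9*k + 6)*factorial(k + 2). ✓
Telescoping: Σ = s_(11) − s_(3) = 255307852800 − (1080) = 255307851720.

Σ = 255307851720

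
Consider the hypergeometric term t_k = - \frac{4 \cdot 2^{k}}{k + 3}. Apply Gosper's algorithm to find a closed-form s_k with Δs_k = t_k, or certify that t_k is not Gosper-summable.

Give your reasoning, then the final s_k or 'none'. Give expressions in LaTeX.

none (Gosper's algorithm certifies no s_k)

t_(k+1)/t_k = 2*(k + 3)/(k + 4).
Normal form (A,B,C) = (2*k + 6, k + 4, 1).
Need (2*k + 6)·f(k+1) − (k + 3)·f(k) = 1.
Degrees (1,1,0) ⇒ d ≤ -1.
Bound -1 < 0, so the key equation has no polynomial solution.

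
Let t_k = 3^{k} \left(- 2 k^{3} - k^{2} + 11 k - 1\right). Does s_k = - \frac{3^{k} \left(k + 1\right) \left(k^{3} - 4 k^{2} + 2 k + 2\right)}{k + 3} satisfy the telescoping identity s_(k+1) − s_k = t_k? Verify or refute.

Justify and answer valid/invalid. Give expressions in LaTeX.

s_(k+1) = 3**(k + 1)*(-k**4 - k**3 + 5*k**2 + 5*k - 2)/(k + 4)
s_(k+1) − s_k = 3**k*(-2*k**5 - 11*k**4 - 8*k**3 + 56*k**2 + 57*k - 10)/(k**2 + 7*k + 12)
(s_(k+1) − s_k) − t_k = 3**k*(4*k**4 + 12*k**3 - 8*k**2 - 68*k + 2)/(k**2 + 7*k + 12)

Invalid: residual \frac{3^{k} \left(4 k^{4} + 12 k^{3} - 8 k^{2} - 68 k + 2\right)}{k^{2} + 7 k + 12} ≠ 0.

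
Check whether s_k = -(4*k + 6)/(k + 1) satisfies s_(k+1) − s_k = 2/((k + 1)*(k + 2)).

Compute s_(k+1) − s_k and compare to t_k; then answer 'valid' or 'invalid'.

valid; difference matches t_k

s_(k+1) = 2*(-2*k - 5)/(k + 2)
s_(k+1) − s_k = 2/(k**2 + 3*k + 2)
(s_(k+1) − s_k) − t_k = 0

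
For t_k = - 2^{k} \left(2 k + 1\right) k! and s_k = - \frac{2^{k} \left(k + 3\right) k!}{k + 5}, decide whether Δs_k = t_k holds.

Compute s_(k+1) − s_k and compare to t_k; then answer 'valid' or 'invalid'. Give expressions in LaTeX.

Invalid: residual \frac{2^{k + 1} \left(2 k^{2} + 11 k + 4\right) k!}{\left(k + 5\right) \left(k + 6\right)} ≠ 0.

s_(k+1) = -2**(k + 1)*(k + 4)*factorial(k + 1)/(k + 6)
s_(k+1) − s_k = -2**k*(2*k**3 + 19*k**2 + 49*k + 22)*factorial(k)/((k + 5)*(k + 6))
(s_(k+1) − s_k) − t_k = 2**(k + 1)*(2*k**2 + 11*k + 4)*factorial(k)/((k + 5)*(k + 6))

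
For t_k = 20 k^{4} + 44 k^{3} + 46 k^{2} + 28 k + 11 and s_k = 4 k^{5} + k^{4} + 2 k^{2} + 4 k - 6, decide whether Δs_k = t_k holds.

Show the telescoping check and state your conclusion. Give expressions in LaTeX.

s_(k+1) = 4*k + 4*(k + 1)**5 + (k + 1)**4 + 2*(k + 1)**2 - 2
s_(k+1) − s_k = 20*k**4 + 44*k**3 + 46*k**2 + 28*k + 11
(s_(k+1) − s_k) − t_k = 0

Valid: the claim telescopes to t_k.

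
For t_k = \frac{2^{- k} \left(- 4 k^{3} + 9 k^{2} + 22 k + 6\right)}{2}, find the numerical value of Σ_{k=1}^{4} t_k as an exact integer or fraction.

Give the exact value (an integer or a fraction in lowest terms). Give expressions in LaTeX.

Σ = 69/4

r(k) = (4*k**3 + 3*k**2 - 28*k - 33)/(2*(4*k**3 - 9*k**2 - 22*k - 6)) after simplifying.
Factor: A=1/2; B=1; C=k**3 - 9*k**2/4 - 11*k/2 - 3/2.
f must satisfy (1/2)·f(k+1) − (1)·f(k) = k**3 - 9*k**2/4 - 11*k/2 - 3/2.
d = 3 from the (0,0,3) case.
A polynomial solution: f(k) = -(k - 1)*(k + 1)*(4*k + 3)/2.
R(k) = B(k−1)·f(k)/C(k) = -2*(k - 1)*(k + 1)*(4*k + 3)/(4*k**3 - 9*k**2 - 22*k - 6); s_k = R·t_k = (4*k**3 + 3*k**2 - 4*k - 3)/2**k.
Δs = (-4*k**3 + 9*k**2 + 22*k + 6)/(2*2**k), as required.
Σ_(k=1)^(4) t_k = s_(5) − s_(1) = 69/4 − (0) = 69/4.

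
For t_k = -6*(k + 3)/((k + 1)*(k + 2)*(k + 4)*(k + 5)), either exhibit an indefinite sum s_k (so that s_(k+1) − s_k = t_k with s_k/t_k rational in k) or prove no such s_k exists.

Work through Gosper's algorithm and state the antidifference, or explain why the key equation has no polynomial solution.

s_k = 3*k*(-k - 5)/(4*(k**2 + 5*k + 4))

Step 1: r(k) = (k + 1)*(k + 4)**2/((k + 3)**2*(k + 6)).
Factor: A=k + 1; B=k + 6; C=k**2 + 6*k + 9.
Need (k + 1)·f(k+1) − (k + 5)·f(k) = k**2 + 6*k + 9.
From deg A=1, deg B=1, deg C=2: d=4.
Match coefficients ⇒ f(k) = k*(k + 2)*(k + 3)*(k + 5)/8.
So s_k = (B(k−1)f/C)·t_k = (k*(k + 2)*(k + 5)**2/(8*(k + 3)))·t_k = 3*k*(-k - 5)/(4*(k**2 + 5*k + 4)).
Δs = 6*(-k - 3)/(k**4 + 12*k**3 + 49*k**2 + 78*k + 40), as required.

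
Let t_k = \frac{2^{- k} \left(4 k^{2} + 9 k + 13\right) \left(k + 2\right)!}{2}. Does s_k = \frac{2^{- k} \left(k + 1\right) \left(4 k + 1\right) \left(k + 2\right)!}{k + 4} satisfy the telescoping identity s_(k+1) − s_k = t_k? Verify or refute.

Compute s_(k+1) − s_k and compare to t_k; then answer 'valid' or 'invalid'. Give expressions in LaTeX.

Invalid: residual - \frac{3 \cdot 2^{- k} \left(4 k^{3} + 25 k^{2} + 41 k + 50\right) \left(k + 2\right)!}{2 \left(k + 4\right) \left(k + 5\right)} ≠ 0.

s_(k+1) = (k + 2)*(4*k + 5)*factorial(k + 3)/(2*2**k*(k + 5))
s_(k+1) − s_k = (4*k**4 + 33*k**3 + 99*k**2 + 174*k + 110)*factorial(k + 2)/(2*2**k*(k + 4)*(k + 5))
(s_(k+1) − s_k) − t_k = -3*(4*k**3 + 25*k**2 + 41*k + 50)*factorial(k + 2)/(2*2**k*(k + 4)*(k + 5))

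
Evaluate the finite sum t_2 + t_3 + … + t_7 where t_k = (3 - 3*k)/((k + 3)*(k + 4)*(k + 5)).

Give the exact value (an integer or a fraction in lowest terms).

The ratio is k*(k + 3)/((k - 1)*(k + 6)).
A = k + 3, B = k + 6, C = k - 1.
Key eq: (k + 3)·f(k+1) = (k + 5)·f(k) + (k - 1).
Bound: deg f ≤ 2.
Solving with deg f ≤ 2: f(k) = k*(k - 5)/12.
Get s_k = R·t_k = -k*(k - 5)/(4*(k + 3)*(k + 4)) with R(k) = B(k−1)f(k)/C(k) = k*(k - 5)*(k + 5)/(12*(k - 1)).
Check: Δs_k = 3*(1 - k)/(k**3 + 12*k**2 + 47*k + 60). ✓
Σ_(k=2)^(7) t_k = s_(8) − s_(2) = -1/22 − (1/20) = -21/220.

Σ = -21/220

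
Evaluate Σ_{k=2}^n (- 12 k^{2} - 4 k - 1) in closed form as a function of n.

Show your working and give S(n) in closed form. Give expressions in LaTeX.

The ratio is (12*k**2 + 28*k + 17)/(12*k**2 + 4*k + 1).
So A=1 and B=1, with C=k**2 + k/3 + 1/12.
Need (1)·f(k+1) − (1)·f(k) = k**2 + k/3 + 1/12.
From deg A=0, deg B=0, deg C=2: d=3.
Solve for f: f(k) = k*(2*k - 1)**2/12 (degree 3 ≤ 3).
So s_k = (B(k−1)f/C)·t_k = (k*(2*k - 1)**2/(12*k**2 + 4*k + 1))·t_k = k*(-4*k**2 + 4*k - 1).
Check: Δs_k = -12*k**2 - 4*k - 1. ✓
Σ_(k=2)^n t_k = s_(n+1) − s_(2) = (-4*n**3 - 8*n**2 - 5*n - 1) − (-18), i.e. -4*n**3 - 8*n**2 - 5*n + 17.

S(n) = - 4 n^{3} - 8 n^{2} - 5 n + 17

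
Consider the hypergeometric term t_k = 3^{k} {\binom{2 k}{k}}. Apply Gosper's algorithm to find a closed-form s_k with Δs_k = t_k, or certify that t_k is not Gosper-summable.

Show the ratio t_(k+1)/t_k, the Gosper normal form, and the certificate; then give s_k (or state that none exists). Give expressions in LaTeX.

The ratio is 6*(2*k + 1)/(k + 1).
So A=12*k + 6 and B=k + 1, with C=1.
Key eq: (12*k + 6)·f(k+1) = (k)·f(k) + (1).
deg f ≤ -1 (via 1,1,0).
Bound -1 < 0, so the key equation has no polynomial solution.

no hypergeometric antidifference exists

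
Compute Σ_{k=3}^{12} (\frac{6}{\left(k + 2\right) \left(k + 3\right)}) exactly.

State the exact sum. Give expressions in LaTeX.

t_(k+1)/t_k = (k + 2)/(k + 4).
Normal form (A,B,C) = (k + 2, k + 4, 1).
f must satisfy (k + 2)·f(k+1) − (k + 3)·f(k) = 1.
Bound: deg f ≤ 1.
Solving with deg f ≤ 1: f(k) = k/2.
Then R = B(k−1)f/C = k*(k + 3)/2, so s_k = R(k)·t_k = 3*k/(k + 2).
s_(k+1) − s_k = 6/(k**2 + 5*k + 6) = t_k.
Evaluate s at k=13 and k=3: 13/5 and 9/5; difference 4/5.

Σ = 4/5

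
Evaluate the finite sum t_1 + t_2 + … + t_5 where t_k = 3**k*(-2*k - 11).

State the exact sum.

Ratio r(k) = 3*(2*k + 13)/(2*k + 11).
Normal form (A,B,C) = (3, 1, k + 11/2).
Need (3)·f(k+1) − (1)·f(k) = k + 11/2.
Degrees (0,0,1) ⇒ d ≤ 1.
Coefficient equations give f(k) = (k + 4)/2.
R(k) = B(k−1)·f(k)/C(k) = (k + 4)/(2*k + 11); s_k = R·t_k = 3**k*(-k - 4).
s_(k+1) − s_k = 3**k*(-2*k - 11) = t_k.
Telescoping: Σ = s_(6) − s_(1) = -7290 − (-15) = -7275.

Σ = -7275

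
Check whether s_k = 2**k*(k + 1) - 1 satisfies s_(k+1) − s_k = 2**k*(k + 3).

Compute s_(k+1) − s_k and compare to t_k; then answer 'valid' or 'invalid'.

valid (s_(k+1) − s_k reduces to t_k)

s_(k+1) = 2**(k + 1)*(k + 2) - 1
s_(k+1) − s_k = 2**k*(k + 3)
(s_(k+1) − s_k) − t_k = 0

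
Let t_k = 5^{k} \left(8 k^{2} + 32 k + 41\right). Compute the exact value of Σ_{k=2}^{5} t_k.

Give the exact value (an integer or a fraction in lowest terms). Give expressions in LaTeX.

Step 1: r(k) = 5*(8*k**2 + 48*k + 81)/(8*k**2 + 32*k + 41).
A = 5, B = 1, C = k**2 + 4*k + 41/8.
Need (5)·f(k+1) − (1)·f(k) = k**2 + 4*k + 41/8.
d = 2 from the (0,0,2) case.
Match coefficients ⇒ f(k) = (2*k**2 + 3*k + 4)/8.
Certificate R = B(k−1)f/C = (2*k**2 + 3*k + 4)/(8*k**2 + 32*k + 41) gives s_k = 5**k*(2*k**2 + 3*k + 4).
s_(k+1) − s_k = 5**k*(8*k**2 + 32*k + 41) = t_k.
Telescoping: Σ = s_(6) − s_(2) = 1468750 − (450) = 1468300.

Σ = 1468300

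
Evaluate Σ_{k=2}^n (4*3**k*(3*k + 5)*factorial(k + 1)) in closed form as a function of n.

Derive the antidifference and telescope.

Ratio r(k) = 3*(k + 2)*(3*k + 8)/(3*k + 5).
Factor: A=3*k + 6; B=1; C=k + 5/3.
Solve (3*k + 6)·f(k+1) − (1)·f(k) = k + 5/3.
Degrees (1,0,1) ⇒ d ≤ 0.
Solving with deg f ≤ 0: f(k) = 1/3.
Get s_k = R·t_k = 4*3**k*factorial(k + 1) with R(k) = B(k−1)f(k)/C(k) = 1/(3*k + 5).
Δs = 4*3**k*(3*k + 5)*factorial(k + 1), as required.
Evaluate: s_(n+1) = 12*3**n*factorial(n + 2); subtract s_(2) = 216 ⇒ S(n) = 12*3**n*factorial(n + 2) - 216.

S(n) = 12*3**n*factorial(n + 2) - 216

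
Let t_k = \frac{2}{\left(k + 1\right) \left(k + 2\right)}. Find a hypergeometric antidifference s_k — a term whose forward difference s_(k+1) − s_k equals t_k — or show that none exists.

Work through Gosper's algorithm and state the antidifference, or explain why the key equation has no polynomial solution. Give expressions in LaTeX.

s_k = \frac{2 k}{k + 1}

Ratio r(k) = (k + 1)/(k + 3).
Gosper form: A/B · C(k+1)/C(k) with A=k + 1, B=k + 3, C=1.
f must satisfy (k + 1)·f(k+1) − (k + 2)·f(k) = 1.
deg f ≤ 1 (via 1,1,0).
Solving with deg f ≤ 1: f(k) = k.
R(k) = B(k−1)·f(k)/C(k) = k*(k + 2); s_k = R·t_k = 2*k/(k + 1).
Verify: 2/(k**2 + 3*k + 2) matches t_k.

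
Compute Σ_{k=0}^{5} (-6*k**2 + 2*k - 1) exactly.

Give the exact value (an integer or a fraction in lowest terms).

Compute t_(k+1)/t_k: get (6*k**2 + 10*k + 5)/(6*k**2 - 2*k + 1).
Factor: A=1; B=1; C=k**2 - k/3 + 1/6.
Need (1)·f(k+1) − (1)·f(k) = k**2 - k/3 + 1/6.
From deg A=0, deg B=0, deg C=2: d=3.
Coefficient equations give f(k) = k*(2*k**2 - 4*k + 3)/6.
Get s_k = R·t_k = k*(-2*k**2 + 4*k - 3) with R(k) = B(k−1)f(k)/C(k) = k*(2*k**2 - 4*k + 3)/(6*k**2 - 2*k + 1).
s_(k+1) − s_k = -6*k**2 + 2*k - 1 = t_k.
Sum = s_(6) − s_(0); s_(6) = -306, s_(0) = 0 ⇒ -306.

Σ = -306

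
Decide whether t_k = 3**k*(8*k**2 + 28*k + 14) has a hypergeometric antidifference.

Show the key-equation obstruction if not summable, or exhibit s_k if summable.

r(k) = 3*(4*k**2 + 22*k + 25)/(4*k**2 + 14*k + 7) after simplifying.
Normal form (A,B,C) = (3, 1, k**2 + 7*k/2 + 7/4).
Key eq: (3)·f(k+1) = (1)·f(k) + (k**2 + 7*k/2 + 7/4).
d = 2 from the (0,0,2) case.
Solve for f: f(k) = (k + 1)*(2*k - 1)/4 (degree 2 ≤ 2).
Then R = B(k−1)f/C = (k + 1)*(2*k - 1)/(4*k**2 + 14*k + 7), so s_k = R(k)·t_k = 2*3**k*(2*k**2 + k - 1).
s_(k+1) − s_k = 3**k*(8*k**2 + 28*k + 14) = t_k.

Yes. s_k = 2*3**k*(2*k**2 + k - 1).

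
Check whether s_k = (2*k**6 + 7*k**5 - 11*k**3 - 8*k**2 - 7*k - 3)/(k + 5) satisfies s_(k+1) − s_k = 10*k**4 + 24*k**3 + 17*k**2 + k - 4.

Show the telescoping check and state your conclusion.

Invalid: residual 2*(-8*k**5 - 73*k**4 - 140*k**3 - 88*k**2 - 3*k + 19)/(k**2 + 11*k + 30) ≠ 0.

s_(k+1) = (2*k**6 + 19*k**5 + 65*k**4 + 99*k**3 + 59*k**2 - 9*k - 20)/(k + 6)
s_(k+1) − s_k = (10*k**6 + 118*k**5 + 435*k**4 + 628*k**3 + 341*k**2 - 20*k - 82)/(k**2 + 11*k + 30)
(s_(k+1) − s_k) − t_k = 2*(-8*k**5 - 73*k**4 - 140*k**3 - 88*k**2 - 3*k + 19)/(k**2 + 11*k + 30)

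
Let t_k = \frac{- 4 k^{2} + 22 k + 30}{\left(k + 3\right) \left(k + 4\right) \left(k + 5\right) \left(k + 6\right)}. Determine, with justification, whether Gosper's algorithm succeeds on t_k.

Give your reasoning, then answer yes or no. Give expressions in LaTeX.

Yes. s_k = \frac{k \left(k^{2} + 92 k + 107\right)}{20 \left(k + 3\right) \left(k + 4\right) \left(k + 5\right)}.

Step 1: r(k) = (k + 3)*(11*k - 2*(k + 1)**2 + 26)/((k + 7)*(-2*k**2 + 11*k + 15)).
Take A(k)=k + 3, B(k)=k + 7, C(k)=k**2 - 11*k/2 - 15/2.
Key eq: (k + 3)·f(k+1) = (k + 6)·f(k) + (k**2 - 11*k/2 - 15/2).
Degrees (1,1,2) ⇒ d ≤ 3.
Coefficient equations give f(k) = -k*(k**2 + 92*k + 107)/80.
Then R = B(k−1)f/C = -k*(k + 6)*(k**2 + 92*k + 107)/(40*(2*k**2 - 11*k - 15)), so s_k = R(k)·t_k = k*(k**2 + 92*k + 107)/(20*(k + 3)*(k + 4)*(k + 5)).
Δs = 2*(-2*k**2 + 11*k + 15)/(k**4 + 18*k**3 + 119*k**2 + 342*k + 360), as required.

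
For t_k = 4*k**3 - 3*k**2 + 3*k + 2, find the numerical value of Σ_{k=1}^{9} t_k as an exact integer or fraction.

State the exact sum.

The ratio is (4*k**3 + 9*k**2 + 9*k + 6)/(4*k**3 - 3*k**2 + 3*k + 2).
A = 1, B = 1, C = k**3 - 3*k**2/4 + 3*k/4 + 1/2.
Key eq: (1)·f(k+1) = (1)·f(k) + (k**3 - 3*k**2/4 + 3*k/4 + 1/2).
deg f ≤ 4 (via 0,0,3).
Coefficient equations give f(k) = k**2*(k**2 - 3*k + 4)/4.
R(k) = B(k−1)·f(k)/C(k) = k**2*(k**2 - 3*k + 4)/(4*k**3 - 3*k**2 + 3*k + 2); s_k = R·t_k = k**2*(k**2 - 3*k + 4).
Δs = 4*k**3 - 3*k**2 + 3*k + 2, as required.
Telescoping: Σ = s_(10) − s_(1) = 7400 − (2) = 7398.

Σ = 7398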